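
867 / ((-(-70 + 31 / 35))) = 12.54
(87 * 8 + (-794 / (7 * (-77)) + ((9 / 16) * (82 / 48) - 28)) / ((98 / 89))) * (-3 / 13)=-13646471859 / 87895808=-155.26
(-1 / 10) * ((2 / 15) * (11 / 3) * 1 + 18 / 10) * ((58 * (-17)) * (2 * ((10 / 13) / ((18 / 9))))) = 101558 / 585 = 173.60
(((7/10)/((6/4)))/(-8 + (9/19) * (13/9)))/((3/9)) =-133/695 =-0.19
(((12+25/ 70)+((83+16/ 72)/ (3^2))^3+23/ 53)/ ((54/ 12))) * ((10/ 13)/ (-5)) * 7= -633649400578/ 3295465641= -192.28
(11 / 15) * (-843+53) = -1738 / 3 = -579.33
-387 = -387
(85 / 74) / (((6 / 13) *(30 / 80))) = 2210 / 333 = 6.64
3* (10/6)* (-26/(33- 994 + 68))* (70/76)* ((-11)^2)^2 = 33308275/16967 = 1963.12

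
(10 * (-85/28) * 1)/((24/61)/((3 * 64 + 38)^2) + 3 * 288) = -0.04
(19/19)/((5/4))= 4/5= 0.80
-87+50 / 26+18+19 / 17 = -14577 / 221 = -65.96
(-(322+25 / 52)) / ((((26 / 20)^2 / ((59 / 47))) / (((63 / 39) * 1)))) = -519419775 / 1342367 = -386.94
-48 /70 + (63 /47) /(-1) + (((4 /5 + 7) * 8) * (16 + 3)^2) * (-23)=-518109.23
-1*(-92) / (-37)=-92 / 37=-2.49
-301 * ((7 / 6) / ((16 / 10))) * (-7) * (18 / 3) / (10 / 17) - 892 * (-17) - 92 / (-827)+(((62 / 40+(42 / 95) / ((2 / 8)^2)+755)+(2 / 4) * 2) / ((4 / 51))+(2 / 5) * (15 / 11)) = 280589324357 / 6913720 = 40584.42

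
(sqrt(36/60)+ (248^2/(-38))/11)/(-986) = 0.15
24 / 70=12 / 35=0.34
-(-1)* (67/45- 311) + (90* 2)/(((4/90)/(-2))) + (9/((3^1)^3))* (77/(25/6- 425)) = -8409.57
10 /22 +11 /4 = 141 /44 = 3.20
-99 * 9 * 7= -6237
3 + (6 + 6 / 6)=10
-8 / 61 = -0.13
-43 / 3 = -14.33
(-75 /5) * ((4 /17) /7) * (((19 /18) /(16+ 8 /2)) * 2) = -0.05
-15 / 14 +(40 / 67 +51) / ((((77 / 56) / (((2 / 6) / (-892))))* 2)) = -7444193 / 6902742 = -1.08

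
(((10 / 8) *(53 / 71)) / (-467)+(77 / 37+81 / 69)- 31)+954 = 104542867089 / 112866428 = 926.25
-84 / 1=-84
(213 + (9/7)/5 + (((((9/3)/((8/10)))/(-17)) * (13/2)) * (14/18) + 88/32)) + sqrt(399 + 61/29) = 4 * sqrt(21083)/29 + 3068657/14280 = 234.92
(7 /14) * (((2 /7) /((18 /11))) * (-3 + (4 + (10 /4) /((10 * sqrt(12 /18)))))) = 11 * sqrt(6) /1008 + 11 /126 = 0.11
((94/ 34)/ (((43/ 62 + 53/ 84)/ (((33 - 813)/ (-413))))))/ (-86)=-6818760/ 148751921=-0.05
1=1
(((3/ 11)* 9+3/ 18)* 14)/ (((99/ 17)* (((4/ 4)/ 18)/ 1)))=41174/ 363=113.43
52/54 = 26/27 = 0.96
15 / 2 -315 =-615 / 2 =-307.50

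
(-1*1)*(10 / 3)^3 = -1000 / 27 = -37.04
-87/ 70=-1.24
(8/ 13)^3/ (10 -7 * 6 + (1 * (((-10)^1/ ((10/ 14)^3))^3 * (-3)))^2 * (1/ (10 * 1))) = 4882812500/ 8049654847399635613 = 0.00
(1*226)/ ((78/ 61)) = 6893/ 39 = 176.74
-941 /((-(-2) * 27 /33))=-10351 /18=-575.06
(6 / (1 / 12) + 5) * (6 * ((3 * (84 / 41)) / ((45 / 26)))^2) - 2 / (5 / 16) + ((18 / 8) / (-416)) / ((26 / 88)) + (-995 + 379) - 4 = 1181796063909 / 227271200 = 5199.94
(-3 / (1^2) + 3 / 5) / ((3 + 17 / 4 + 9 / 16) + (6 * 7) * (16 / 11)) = -0.03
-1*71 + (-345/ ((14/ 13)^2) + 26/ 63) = -649261/ 1764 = -368.06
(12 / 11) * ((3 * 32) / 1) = 1152 / 11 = 104.73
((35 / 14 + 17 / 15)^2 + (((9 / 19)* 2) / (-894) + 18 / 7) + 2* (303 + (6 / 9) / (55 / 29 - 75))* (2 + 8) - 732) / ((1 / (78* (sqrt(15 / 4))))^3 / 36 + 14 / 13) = 4961.90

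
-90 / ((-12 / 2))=15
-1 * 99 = -99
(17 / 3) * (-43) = -731 / 3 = -243.67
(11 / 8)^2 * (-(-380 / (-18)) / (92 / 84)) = -80465 / 2208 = -36.44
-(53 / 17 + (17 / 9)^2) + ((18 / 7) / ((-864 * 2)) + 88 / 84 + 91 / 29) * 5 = 127329829 / 8944992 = 14.23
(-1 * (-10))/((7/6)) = 60/7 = 8.57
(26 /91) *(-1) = -2 /7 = -0.29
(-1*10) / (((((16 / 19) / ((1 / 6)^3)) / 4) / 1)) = -95 / 432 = -0.22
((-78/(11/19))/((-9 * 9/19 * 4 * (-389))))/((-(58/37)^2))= 6424717/777306024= 0.01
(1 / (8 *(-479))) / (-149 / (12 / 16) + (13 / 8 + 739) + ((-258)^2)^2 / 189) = -21 / 1886565354679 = -0.00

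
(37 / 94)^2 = 1369 / 8836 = 0.15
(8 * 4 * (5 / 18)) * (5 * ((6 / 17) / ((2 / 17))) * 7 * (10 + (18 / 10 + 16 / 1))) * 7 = 544880 / 3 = 181626.67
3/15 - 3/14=-1/70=-0.01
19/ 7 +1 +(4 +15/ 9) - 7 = 50/ 21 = 2.38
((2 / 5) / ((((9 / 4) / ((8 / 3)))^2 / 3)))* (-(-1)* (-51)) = -34816 / 405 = -85.97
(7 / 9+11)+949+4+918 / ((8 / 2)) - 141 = 18959 / 18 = 1053.28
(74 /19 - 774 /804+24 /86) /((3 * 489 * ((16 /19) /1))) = 351547 /135245664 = 0.00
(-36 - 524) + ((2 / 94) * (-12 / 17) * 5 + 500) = -48000 / 799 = -60.08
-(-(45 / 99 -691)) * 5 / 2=-18990 / 11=-1726.36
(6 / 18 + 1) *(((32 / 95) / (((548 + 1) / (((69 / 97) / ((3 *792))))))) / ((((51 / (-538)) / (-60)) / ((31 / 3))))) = 24550016 / 15325840629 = 0.00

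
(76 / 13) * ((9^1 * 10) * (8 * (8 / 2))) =218880 / 13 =16836.92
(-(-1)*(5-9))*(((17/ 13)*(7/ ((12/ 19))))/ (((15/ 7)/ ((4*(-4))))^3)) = 3176542208/ 131625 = 24133.27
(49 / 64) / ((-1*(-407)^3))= 49 / 4314825152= 0.00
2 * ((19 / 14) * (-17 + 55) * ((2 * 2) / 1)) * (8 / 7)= 23104 / 49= 471.51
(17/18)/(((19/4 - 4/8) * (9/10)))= 20/81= 0.25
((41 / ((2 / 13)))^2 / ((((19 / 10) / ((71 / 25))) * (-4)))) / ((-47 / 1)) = 564.68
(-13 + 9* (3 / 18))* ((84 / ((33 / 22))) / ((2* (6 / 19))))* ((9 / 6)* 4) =-6118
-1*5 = -5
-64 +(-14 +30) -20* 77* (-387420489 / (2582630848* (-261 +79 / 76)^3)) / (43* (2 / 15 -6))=-183521524323841559157279 / 3823365094232090504398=-48.00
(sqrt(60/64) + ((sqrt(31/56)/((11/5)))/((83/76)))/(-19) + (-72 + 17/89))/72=-6391/6408 - 5 * sqrt(434)/460152 + sqrt(15)/288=-0.98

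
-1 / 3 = -0.33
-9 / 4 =-2.25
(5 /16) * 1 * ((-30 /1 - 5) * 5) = -875 /16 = -54.69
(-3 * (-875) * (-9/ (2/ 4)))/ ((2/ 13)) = -307125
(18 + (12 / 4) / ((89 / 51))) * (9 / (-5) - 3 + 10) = 9126 / 89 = 102.54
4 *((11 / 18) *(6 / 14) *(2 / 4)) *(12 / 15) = 44 / 105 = 0.42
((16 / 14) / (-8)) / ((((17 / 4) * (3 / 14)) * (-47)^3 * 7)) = 8 / 37064811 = 0.00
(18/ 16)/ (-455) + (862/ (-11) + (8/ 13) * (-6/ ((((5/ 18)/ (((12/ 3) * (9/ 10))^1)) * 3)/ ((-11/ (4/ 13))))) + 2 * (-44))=80855553/ 200200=403.87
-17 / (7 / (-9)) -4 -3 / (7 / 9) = 14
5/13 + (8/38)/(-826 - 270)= 26017/67678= 0.38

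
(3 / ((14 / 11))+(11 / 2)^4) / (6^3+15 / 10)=102751 / 24360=4.22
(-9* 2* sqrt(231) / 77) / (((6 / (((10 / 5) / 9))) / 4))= -8* sqrt(231) / 231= -0.53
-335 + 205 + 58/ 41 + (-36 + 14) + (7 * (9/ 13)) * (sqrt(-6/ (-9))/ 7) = -6174/ 41 + 3 * sqrt(6)/ 13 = -150.02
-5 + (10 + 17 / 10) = 6.70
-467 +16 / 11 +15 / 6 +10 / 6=-30451 / 66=-461.38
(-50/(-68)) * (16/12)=50/51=0.98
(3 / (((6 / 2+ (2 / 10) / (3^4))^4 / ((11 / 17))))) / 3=295946206875 / 37169200627712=0.01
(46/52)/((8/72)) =207/26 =7.96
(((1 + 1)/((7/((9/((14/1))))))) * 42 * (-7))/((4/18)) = -243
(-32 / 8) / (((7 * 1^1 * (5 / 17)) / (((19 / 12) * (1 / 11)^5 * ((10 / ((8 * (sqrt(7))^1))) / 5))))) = -323 * sqrt(7) / 473489940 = -0.00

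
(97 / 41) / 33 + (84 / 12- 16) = -12080 / 1353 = -8.93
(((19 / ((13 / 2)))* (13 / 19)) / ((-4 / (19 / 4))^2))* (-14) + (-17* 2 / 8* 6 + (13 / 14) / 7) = -64.85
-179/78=-2.29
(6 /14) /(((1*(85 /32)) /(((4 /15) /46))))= 64 /68425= 0.00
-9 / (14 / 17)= -153 / 14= -10.93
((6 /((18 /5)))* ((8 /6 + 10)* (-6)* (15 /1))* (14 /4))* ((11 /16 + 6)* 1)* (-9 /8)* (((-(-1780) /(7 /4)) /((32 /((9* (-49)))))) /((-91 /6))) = 34422073875 /832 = 41372684.95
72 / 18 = 4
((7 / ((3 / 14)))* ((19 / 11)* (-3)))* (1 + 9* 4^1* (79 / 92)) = -1366708 / 253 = -5402.01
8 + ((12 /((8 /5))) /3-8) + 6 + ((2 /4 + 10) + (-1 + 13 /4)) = 85 /4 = 21.25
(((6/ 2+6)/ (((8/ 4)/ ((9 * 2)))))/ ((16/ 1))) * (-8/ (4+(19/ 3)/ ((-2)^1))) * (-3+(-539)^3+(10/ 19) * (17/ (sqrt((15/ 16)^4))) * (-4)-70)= 3614901681852/ 475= 7610319330.21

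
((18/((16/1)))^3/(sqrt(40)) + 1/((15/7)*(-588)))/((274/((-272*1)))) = 34/43155 - 12393*sqrt(10)/175360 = -0.22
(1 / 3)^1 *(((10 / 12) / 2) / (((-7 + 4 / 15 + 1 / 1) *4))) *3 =-25 / 1376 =-0.02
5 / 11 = 0.45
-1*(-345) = 345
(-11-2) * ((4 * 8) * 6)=-2496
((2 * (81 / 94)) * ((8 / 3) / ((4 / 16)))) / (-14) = -432 / 329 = -1.31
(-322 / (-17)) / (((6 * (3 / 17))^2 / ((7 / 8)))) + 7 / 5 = 104867 / 6480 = 16.18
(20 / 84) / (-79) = -5 / 1659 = -0.00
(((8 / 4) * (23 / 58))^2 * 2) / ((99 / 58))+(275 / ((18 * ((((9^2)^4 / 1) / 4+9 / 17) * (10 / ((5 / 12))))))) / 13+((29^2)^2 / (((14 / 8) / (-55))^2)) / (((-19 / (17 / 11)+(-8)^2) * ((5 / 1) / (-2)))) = -25431487388592233711147599 / 4705551267778837476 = -5404571.31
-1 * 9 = -9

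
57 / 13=4.38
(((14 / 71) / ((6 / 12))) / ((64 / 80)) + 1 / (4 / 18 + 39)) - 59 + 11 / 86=-125776485 / 2155418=-58.35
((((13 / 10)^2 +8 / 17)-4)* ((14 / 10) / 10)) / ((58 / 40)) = -21889 / 123250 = -0.18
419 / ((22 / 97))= 40643 / 22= 1847.41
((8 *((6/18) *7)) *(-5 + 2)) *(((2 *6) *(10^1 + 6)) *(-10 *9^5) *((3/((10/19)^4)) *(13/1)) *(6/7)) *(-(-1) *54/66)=3111619944820608/1375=2262996323505.90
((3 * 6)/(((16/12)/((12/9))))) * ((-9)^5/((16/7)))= -3720087/8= -465010.88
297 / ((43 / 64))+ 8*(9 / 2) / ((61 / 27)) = 1201284 / 2623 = 457.98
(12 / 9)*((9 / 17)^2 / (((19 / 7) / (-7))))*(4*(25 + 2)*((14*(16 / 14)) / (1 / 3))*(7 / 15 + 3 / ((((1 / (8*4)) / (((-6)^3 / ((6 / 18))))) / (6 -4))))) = 621595683.93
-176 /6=-88 /3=-29.33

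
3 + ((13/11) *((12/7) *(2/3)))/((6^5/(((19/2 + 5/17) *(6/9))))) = 1272829/424116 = 3.00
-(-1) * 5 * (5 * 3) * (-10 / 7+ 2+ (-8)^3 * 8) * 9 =-19350900 / 7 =-2764414.29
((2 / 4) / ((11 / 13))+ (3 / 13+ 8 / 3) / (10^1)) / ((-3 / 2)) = -3778 / 6435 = -0.59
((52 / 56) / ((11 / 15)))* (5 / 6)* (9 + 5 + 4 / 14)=8125 / 539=15.07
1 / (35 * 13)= 1 / 455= 0.00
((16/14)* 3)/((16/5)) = 15/14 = 1.07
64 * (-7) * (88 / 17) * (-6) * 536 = 126787584 / 17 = 7458093.18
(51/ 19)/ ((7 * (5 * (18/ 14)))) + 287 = 81812/ 285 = 287.06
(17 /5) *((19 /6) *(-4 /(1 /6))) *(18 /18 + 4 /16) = -323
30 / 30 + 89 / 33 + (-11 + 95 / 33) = -146 / 33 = -4.42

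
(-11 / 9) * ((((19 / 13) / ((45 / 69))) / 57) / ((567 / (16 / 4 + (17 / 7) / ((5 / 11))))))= -27577 / 34827975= -0.00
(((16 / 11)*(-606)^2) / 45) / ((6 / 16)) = 5222912 / 165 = 31654.01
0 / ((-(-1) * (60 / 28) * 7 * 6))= 0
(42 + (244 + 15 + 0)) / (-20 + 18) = -301 / 2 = -150.50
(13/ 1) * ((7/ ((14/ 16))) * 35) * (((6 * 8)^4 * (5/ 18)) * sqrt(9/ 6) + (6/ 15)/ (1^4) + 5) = 6573713319.12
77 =77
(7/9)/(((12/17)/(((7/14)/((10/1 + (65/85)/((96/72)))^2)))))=68782/13957947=0.00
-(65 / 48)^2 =-4225 / 2304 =-1.83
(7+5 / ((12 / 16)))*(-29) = -1189 / 3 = -396.33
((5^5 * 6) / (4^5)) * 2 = 9375 / 256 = 36.62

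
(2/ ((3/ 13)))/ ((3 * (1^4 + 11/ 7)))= 91/ 81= 1.12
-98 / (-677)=98 / 677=0.14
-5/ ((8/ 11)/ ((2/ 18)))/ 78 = -55/ 5616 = -0.01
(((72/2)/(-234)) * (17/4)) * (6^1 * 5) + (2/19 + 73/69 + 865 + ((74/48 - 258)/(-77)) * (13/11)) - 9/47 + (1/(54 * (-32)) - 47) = 313923064703063/390795717312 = 803.29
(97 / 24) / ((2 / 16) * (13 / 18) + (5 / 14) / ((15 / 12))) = 4074 / 379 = 10.75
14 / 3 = 4.67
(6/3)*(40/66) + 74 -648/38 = 36466/627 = 58.16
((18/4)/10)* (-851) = -7659/20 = -382.95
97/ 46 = 2.11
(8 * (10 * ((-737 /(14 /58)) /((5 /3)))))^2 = 21479163616.65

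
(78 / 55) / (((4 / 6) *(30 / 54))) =3.83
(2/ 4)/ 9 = 1/ 18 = 0.06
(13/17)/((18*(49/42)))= 13/357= 0.04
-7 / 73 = -0.10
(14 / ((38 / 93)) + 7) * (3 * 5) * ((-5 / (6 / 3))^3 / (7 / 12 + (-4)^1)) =2205000 / 779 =2830.55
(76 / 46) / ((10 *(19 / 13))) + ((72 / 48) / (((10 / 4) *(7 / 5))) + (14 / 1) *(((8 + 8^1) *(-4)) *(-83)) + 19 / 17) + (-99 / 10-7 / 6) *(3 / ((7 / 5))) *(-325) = 1123221037 / 13685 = 82076.80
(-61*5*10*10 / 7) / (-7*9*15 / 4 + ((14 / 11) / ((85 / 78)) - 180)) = 114070000 / 10866849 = 10.50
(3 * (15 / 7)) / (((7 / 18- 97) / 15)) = -12150 / 12173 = -1.00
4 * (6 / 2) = 12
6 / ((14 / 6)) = 2.57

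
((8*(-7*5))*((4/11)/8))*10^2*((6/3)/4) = -636.36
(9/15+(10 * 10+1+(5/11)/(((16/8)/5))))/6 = 3767/220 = 17.12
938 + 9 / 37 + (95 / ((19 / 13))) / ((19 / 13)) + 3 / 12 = 2764103 / 2812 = 982.97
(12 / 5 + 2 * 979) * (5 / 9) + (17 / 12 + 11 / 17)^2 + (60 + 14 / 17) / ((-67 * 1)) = 3046081931 / 2788272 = 1092.46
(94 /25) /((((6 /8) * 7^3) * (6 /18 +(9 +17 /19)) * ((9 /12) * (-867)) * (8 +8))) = -1786 /13002984225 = -0.00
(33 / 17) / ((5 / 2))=66 / 85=0.78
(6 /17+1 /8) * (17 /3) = 2.71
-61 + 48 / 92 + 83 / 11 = -13392 / 253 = -52.93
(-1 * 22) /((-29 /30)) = 660 /29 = 22.76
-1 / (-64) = 1 / 64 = 0.02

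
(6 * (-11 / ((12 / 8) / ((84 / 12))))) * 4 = -1232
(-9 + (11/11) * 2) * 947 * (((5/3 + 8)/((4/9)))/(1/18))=-5190507/2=-2595253.50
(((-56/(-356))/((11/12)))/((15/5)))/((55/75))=840/10769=0.08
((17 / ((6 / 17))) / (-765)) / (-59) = 17 / 15930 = 0.00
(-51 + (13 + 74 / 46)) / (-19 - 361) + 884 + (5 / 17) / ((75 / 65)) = 394190467 / 445740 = 884.35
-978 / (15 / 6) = -1956 / 5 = -391.20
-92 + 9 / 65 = -5971 / 65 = -91.86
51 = 51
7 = 7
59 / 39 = 1.51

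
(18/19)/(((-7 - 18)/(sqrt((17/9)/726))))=-sqrt(102)/5225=-0.00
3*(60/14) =90/7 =12.86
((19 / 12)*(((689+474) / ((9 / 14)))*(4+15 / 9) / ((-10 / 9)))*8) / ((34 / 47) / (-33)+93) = -2718947462 / 2163135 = -1256.95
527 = 527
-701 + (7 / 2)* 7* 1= -1353 / 2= -676.50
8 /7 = 1.14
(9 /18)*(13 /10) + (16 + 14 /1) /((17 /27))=16421 /340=48.30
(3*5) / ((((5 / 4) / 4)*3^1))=16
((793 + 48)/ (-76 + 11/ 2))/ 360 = -841/ 25380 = -0.03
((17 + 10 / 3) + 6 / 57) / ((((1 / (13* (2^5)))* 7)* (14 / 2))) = 484640 / 2793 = 173.52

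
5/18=0.28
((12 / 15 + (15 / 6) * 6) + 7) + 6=28.80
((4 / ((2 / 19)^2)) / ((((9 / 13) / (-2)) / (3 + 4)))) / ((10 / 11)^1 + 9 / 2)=-206492 / 153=-1349.62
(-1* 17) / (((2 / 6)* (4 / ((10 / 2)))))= -255 / 4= -63.75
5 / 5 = 1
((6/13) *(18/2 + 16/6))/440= 7/572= 0.01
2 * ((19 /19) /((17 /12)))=24 /17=1.41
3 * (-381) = -1143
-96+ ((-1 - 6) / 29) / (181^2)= -91206631 / 950069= -96.00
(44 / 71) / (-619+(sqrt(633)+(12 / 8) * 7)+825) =38104 / 13131947 - 176 * sqrt(633) / 13131947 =0.00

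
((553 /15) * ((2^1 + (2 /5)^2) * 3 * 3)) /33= 29862 /1375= 21.72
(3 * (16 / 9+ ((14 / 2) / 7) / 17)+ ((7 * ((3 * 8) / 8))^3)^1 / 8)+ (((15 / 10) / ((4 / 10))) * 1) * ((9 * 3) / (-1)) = 433249 / 408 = 1061.88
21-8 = 13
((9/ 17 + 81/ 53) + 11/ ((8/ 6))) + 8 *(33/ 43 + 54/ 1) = 69496767/ 154972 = 448.45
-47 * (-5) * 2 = 470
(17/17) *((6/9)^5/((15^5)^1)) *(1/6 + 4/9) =176/1660753125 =0.00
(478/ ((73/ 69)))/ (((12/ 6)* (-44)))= -16491/ 3212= -5.13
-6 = -6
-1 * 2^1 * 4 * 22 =-176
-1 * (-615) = 615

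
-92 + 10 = -82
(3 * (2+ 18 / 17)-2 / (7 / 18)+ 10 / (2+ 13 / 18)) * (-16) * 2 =-205440 / 833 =-246.63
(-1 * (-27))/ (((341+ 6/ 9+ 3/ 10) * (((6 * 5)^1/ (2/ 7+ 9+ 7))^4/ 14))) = 42224004/ 439854625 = 0.10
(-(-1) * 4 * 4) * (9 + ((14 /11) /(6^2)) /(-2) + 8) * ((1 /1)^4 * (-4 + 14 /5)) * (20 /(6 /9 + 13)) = -215200 /451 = -477.16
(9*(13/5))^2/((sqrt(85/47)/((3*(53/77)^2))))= 115357203*sqrt(3995)/12599125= 578.71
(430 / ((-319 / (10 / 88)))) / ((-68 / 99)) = 9675 / 43384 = 0.22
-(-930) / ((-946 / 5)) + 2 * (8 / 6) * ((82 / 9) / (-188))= -3027997 / 600237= -5.04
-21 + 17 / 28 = -20.39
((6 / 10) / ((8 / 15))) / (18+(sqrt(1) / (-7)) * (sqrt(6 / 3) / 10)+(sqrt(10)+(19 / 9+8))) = 2835 / (4 * (-9 * sqrt(2)+630 * sqrt(10)+17710)) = 0.04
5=5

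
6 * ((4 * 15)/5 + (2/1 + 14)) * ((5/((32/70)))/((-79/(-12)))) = 22050/79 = 279.11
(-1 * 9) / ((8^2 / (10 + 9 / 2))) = -261 / 128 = -2.04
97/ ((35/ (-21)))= -291/ 5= -58.20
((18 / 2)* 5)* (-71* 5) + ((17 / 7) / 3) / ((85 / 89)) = -1677286 / 105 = -15974.15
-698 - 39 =-737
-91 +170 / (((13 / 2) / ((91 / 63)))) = -53.22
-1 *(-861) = 861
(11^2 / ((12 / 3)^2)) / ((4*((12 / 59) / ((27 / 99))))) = 649 / 256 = 2.54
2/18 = 1/9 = 0.11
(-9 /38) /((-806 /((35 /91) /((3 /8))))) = 30 /99541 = 0.00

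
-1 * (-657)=657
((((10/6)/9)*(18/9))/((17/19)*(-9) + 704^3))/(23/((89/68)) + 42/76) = 642580/10972431839916801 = 0.00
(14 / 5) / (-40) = -7 / 100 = -0.07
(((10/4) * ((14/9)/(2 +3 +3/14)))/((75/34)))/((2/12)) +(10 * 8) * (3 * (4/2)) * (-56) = -88294136/3285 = -26877.97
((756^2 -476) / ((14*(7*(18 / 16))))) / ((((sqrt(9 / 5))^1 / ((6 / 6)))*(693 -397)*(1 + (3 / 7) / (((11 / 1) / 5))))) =10.92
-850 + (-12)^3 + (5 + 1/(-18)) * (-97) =-55037/18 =-3057.61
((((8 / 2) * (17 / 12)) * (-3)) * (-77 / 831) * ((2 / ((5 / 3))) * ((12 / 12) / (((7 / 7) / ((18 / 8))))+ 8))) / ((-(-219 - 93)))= 53669 / 864240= 0.06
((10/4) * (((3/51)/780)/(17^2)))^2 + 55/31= 129230613420511/72839073018816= 1.77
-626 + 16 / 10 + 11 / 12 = -37409 / 60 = -623.48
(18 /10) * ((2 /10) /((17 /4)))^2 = 144 /36125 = 0.00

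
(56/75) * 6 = 112/25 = 4.48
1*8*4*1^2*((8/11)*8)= 2048/11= 186.18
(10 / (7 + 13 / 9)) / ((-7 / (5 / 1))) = -225 / 266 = -0.85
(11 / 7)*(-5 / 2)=-55 / 14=-3.93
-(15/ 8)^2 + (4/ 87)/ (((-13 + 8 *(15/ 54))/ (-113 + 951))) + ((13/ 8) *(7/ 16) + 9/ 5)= -8244599/ 1800320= -4.58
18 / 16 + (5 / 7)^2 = 641 / 392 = 1.64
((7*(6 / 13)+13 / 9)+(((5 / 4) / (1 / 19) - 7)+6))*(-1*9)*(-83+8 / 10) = 1055037 / 52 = 20289.17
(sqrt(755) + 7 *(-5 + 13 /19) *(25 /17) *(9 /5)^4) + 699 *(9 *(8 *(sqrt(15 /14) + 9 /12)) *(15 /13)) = 103223.13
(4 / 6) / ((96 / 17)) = 17 / 144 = 0.12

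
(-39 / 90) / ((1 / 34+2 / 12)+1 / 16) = -1768 / 1055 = -1.68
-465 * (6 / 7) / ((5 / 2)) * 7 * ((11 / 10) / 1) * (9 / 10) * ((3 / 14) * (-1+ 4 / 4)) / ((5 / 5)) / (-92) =0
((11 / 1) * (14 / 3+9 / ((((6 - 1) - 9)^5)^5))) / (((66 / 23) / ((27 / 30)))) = 362539770003324307 / 22517998136852480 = 16.10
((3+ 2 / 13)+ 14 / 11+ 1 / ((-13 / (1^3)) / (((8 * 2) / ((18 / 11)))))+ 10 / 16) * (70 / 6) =50.16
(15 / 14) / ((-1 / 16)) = -120 / 7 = -17.14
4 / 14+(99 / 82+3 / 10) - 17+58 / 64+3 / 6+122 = 4968511 / 45920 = 108.20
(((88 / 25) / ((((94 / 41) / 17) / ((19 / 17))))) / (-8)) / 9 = -8569 / 21150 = -0.41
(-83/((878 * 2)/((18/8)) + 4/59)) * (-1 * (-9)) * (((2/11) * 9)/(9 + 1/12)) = -21419478/124231987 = -0.17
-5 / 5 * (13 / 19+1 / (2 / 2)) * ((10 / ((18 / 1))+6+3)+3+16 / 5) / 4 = -5672 / 855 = -6.63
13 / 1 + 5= 18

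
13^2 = 169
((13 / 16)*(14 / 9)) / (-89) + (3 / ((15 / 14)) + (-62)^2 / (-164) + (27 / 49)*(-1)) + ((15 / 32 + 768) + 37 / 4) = 194782391807 / 257473440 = 756.51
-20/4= -5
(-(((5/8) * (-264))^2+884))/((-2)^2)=-28109/4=-7027.25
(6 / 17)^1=6 / 17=0.35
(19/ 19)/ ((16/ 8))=1/ 2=0.50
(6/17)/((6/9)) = 9/17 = 0.53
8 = 8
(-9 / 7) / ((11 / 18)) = -162 / 77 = -2.10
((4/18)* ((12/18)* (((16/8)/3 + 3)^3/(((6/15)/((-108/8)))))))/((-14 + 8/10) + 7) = 33275/837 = 39.76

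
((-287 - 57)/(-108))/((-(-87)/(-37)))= -3182/2349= -1.35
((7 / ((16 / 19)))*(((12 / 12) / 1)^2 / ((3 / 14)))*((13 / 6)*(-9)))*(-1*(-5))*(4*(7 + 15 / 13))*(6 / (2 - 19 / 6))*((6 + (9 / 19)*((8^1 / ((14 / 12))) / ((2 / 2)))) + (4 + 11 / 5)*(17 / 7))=15419502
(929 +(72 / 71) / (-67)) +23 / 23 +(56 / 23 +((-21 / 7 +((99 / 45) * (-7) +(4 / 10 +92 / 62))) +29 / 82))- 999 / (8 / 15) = -1064506887737 / 1112491048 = -956.87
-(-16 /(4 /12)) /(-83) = -48 /83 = -0.58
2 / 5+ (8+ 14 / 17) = 784 / 85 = 9.22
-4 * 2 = -8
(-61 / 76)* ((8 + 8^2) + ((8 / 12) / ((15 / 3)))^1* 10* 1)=-3355 / 57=-58.86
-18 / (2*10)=-9 / 10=-0.90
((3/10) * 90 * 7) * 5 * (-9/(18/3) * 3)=-8505/2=-4252.50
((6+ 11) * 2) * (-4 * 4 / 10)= -272 / 5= -54.40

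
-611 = -611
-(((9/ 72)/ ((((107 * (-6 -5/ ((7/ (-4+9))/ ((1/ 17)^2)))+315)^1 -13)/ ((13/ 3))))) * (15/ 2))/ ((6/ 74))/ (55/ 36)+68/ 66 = 2632433/ 2337060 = 1.13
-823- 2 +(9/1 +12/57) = -15500/19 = -815.79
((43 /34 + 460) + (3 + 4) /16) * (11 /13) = 1381413 /3536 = 390.67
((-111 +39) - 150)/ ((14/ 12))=-1332/ 7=-190.29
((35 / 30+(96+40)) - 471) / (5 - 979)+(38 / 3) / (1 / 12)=890291 / 5844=152.34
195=195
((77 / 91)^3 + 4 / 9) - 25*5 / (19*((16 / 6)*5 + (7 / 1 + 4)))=21388954 / 27425151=0.78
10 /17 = 0.59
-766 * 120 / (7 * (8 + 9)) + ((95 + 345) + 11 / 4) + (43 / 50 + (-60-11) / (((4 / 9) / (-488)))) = 77629.17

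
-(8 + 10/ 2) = -13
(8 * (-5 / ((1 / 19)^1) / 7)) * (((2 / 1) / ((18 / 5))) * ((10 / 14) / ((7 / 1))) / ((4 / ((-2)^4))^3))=-1216000 / 3087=-393.91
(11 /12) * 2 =11 /6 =1.83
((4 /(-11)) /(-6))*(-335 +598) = 526 /33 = 15.94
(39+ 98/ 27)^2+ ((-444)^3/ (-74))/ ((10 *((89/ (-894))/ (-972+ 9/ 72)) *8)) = 18730014991873/ 129762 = 144341294.00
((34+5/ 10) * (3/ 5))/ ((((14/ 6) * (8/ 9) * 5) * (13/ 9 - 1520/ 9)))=-50301/ 4219600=-0.01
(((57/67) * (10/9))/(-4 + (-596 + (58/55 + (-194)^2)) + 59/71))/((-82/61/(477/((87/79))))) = -94749611825/11521894138209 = -0.01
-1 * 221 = -221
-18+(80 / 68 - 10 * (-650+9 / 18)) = 110129 / 17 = 6478.18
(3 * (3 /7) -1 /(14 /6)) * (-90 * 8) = -4320 /7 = -617.14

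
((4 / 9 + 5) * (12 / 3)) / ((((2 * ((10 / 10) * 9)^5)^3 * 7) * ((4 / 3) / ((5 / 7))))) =5 / 4941387170271576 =0.00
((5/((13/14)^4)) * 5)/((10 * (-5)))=-19208/28561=-0.67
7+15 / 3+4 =16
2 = 2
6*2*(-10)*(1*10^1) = -1200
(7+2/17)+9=274/17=16.12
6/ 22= 3/ 11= 0.27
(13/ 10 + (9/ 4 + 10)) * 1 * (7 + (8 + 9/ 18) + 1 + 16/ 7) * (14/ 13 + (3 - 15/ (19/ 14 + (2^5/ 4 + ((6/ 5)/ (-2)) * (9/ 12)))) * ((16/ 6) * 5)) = 10758588077/ 2269540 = 4740.43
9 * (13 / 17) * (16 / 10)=936 / 85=11.01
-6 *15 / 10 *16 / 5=-144 / 5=-28.80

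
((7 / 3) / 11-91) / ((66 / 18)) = -2996 / 121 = -24.76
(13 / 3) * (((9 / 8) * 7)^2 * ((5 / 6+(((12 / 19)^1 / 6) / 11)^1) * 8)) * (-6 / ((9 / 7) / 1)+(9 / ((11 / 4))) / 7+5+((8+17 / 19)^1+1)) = 13545919023 / 698896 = 19381.88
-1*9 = -9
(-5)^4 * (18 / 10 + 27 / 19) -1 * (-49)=39181 / 19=2062.16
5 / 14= 0.36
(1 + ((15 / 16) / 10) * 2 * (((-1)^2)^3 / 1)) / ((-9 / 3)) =-19 / 48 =-0.40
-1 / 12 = -0.08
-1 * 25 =-25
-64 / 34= -32 / 17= -1.88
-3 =-3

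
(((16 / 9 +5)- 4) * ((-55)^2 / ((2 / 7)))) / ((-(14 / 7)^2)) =-529375 / 72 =-7352.43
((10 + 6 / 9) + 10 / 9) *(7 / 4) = 371 / 18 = 20.61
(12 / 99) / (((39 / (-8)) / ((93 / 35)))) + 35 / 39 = 4161 / 5005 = 0.83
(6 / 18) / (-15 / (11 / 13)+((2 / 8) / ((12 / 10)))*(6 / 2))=-88 / 4515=-0.02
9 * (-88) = -792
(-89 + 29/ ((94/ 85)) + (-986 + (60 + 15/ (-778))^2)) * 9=652610547045/ 28448348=22940.19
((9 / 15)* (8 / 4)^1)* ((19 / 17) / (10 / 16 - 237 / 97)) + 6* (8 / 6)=871016 / 119935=7.26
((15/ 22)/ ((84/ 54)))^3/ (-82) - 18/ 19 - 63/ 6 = -11.45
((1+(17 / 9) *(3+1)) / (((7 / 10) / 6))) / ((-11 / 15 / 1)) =-100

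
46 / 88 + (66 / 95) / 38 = 42967 / 79420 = 0.54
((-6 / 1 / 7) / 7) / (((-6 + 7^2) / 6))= -36 / 2107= -0.02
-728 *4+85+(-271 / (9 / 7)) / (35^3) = -155838646 / 55125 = -2827.00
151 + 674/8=235.25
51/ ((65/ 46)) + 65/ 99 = 236479/ 6435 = 36.75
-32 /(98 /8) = -128 /49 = -2.61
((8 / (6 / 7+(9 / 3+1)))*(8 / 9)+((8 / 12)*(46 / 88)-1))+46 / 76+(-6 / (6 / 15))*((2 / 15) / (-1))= 109291 / 31977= 3.42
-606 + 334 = -272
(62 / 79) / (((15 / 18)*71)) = 372 / 28045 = 0.01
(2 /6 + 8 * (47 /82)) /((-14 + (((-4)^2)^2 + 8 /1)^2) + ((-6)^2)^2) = 0.00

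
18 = 18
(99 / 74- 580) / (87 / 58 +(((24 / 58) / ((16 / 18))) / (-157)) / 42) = -2729496182 / 7075029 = -385.79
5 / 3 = 1.67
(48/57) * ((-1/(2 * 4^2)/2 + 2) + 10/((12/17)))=3101/228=13.60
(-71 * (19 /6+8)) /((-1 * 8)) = 4757 /48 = 99.10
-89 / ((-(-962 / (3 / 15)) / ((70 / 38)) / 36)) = -11214 / 9139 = -1.23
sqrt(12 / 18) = 0.82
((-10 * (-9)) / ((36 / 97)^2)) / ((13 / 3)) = 150.79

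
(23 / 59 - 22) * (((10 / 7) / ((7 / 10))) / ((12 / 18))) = -191250 / 2891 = -66.15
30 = 30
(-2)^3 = -8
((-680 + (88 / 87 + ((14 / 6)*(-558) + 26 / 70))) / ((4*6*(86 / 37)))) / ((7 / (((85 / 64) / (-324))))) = 3793485791 / 182452580352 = 0.02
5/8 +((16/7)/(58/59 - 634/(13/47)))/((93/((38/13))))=357488479/572010264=0.62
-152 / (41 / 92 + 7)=-13984 / 685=-20.41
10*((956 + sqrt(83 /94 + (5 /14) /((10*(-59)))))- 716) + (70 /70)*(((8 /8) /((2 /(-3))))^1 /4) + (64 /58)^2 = 5*sqrt(1329867021) /19411 + 16152869 /6728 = 2410.24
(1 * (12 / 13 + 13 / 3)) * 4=820 / 39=21.03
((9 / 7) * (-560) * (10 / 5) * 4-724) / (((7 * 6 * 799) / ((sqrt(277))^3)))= -898034 * sqrt(277) / 16779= -890.77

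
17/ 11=1.55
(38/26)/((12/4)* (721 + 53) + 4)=0.00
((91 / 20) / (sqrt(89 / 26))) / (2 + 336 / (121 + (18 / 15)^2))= 278551 * sqrt(2314) / 25849160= 0.52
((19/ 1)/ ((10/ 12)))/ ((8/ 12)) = 34.20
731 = 731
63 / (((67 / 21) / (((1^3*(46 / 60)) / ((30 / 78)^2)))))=1714167 / 16750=102.34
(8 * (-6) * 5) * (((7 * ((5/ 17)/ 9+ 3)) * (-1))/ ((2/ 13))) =1688960/ 51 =33116.86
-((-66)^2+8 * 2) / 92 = -47.52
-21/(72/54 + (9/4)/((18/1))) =-72/5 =-14.40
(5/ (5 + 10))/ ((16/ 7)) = 0.15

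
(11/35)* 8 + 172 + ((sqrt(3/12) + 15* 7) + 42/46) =452293/1610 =280.93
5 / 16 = 0.31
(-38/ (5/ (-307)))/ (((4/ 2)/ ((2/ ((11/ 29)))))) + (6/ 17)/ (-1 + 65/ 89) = 23000457/ 3740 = 6149.85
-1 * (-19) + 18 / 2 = 28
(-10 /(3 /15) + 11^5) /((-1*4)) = -161001 /4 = -40250.25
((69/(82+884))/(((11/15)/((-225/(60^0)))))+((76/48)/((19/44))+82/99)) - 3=-2573/126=-20.42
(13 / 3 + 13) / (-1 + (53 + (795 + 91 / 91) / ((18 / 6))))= 13 / 238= 0.05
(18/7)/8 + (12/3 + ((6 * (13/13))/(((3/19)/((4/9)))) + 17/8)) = 11761/504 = 23.34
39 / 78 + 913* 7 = 12783 / 2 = 6391.50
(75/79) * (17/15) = 85/79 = 1.08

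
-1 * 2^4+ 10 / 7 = -14.57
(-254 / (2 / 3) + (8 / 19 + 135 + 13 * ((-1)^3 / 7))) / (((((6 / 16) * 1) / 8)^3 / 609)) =-250180009984 / 171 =-1463040994.06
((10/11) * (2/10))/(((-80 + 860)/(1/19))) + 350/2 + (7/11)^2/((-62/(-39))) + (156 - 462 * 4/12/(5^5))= 2876820647761/8685909375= 331.21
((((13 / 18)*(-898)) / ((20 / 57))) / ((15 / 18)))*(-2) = 110903 / 25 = 4436.12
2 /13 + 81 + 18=1289 /13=99.15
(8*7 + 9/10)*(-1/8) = -569/80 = -7.11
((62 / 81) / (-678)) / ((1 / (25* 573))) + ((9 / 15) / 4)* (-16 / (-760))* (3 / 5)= -703036373 / 43476750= -16.17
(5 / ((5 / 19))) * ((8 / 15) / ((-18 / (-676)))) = 51376 / 135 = 380.56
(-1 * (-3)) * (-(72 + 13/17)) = -3711/17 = -218.29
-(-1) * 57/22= 57/22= 2.59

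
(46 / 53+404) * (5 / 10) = 10729 / 53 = 202.43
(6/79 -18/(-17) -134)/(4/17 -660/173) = 15434887/415856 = 37.12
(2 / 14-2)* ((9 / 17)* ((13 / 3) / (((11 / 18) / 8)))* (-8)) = 584064 / 1309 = 446.19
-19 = -19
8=8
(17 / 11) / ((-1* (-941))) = 17 / 10351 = 0.00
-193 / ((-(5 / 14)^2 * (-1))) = -37828 / 25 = -1513.12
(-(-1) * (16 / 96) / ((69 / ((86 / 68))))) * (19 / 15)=817 / 211140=0.00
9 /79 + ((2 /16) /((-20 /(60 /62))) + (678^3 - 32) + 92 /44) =134335406245009 /431024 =311665722.20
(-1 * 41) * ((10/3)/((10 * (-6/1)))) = 41/18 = 2.28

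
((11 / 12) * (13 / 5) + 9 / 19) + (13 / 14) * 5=59849 / 7980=7.50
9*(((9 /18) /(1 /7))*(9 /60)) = 189 /40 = 4.72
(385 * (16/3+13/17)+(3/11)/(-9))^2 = 1734668116624/314721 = 5511764.76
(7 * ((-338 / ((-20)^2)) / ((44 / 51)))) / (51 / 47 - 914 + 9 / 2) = 166803 / 22101200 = 0.01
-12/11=-1.09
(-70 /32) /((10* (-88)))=7 /2816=0.00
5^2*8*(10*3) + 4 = 6004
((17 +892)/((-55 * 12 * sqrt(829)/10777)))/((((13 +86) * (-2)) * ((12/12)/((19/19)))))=2.60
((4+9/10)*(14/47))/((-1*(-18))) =343/4230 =0.08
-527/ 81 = -6.51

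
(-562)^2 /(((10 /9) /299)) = 424968102 /5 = 84993620.40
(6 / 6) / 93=1 / 93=0.01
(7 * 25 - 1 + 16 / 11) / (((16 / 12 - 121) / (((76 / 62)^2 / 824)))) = -1045095 / 390883867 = -0.00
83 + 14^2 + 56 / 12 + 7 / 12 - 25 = 1037 / 4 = 259.25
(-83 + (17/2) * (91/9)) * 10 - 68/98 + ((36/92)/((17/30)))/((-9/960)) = -7743311/172431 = -44.91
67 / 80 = 0.84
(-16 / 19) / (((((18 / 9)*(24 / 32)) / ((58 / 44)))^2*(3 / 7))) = -94192 / 62073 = -1.52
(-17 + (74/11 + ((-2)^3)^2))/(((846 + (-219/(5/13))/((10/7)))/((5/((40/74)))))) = 182225/164054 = 1.11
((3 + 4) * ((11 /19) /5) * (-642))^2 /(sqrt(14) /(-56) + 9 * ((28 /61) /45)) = 36372333778704 * sqrt(14) /29815351 + 934947858442752 /149076755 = 10836108.66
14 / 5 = 2.80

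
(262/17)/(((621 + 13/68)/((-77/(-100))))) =20174/1056025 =0.02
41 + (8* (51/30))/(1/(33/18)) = 989/15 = 65.93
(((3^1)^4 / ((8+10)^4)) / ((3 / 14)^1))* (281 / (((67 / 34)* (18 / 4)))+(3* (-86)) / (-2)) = 678265 / 1172232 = 0.58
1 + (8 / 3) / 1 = 11 / 3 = 3.67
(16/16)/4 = 1/4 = 0.25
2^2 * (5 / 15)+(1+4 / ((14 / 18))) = 157 / 21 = 7.48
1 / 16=0.06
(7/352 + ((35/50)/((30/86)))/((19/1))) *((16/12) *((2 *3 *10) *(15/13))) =62951/5434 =11.58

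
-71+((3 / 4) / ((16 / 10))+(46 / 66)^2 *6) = -785435 / 11616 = -67.62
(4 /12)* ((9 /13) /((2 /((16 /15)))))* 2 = 16 /65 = 0.25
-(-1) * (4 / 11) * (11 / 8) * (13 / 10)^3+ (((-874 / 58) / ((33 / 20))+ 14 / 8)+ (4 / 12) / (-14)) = -28171599 / 4466000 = -6.31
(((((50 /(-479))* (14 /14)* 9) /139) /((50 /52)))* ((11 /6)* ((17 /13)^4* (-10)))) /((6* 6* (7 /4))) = 18374620 /3071847597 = 0.01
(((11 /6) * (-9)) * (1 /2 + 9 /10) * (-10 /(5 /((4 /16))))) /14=33 /40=0.82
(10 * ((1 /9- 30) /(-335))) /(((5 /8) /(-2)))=-8608 /3015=-2.86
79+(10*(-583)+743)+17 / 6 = -5005.17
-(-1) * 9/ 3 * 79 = 237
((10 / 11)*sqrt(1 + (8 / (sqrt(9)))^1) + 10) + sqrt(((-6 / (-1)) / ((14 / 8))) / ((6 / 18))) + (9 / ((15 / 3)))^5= 10*sqrt(33) / 33 + 6*sqrt(14) / 7 + 90299 / 3125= 33.84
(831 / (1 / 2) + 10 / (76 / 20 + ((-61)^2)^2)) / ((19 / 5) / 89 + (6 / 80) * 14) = 5120124180041 / 3366271017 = 1521.01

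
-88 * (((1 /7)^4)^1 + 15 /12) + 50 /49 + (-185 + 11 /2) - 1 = -1390257 /4802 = -289.52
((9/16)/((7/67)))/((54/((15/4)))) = 335/896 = 0.37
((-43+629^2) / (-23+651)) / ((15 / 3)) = 197799 / 1570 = 125.99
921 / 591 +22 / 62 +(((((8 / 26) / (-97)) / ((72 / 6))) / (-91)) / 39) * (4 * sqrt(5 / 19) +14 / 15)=4 * sqrt(95) / 255091473 +336145362274 / 175696649505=1.91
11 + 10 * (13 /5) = 37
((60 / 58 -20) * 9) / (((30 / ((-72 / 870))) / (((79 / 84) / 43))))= 2607 / 253141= 0.01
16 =16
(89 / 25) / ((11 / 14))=4.53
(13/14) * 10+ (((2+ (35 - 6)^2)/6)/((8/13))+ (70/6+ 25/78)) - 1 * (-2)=1098925/4368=251.59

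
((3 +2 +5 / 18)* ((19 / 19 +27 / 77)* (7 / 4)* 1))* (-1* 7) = -8645 / 99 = -87.32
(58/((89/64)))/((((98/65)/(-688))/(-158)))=13114050560/4361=3007120.06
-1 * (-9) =9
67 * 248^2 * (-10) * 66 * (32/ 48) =-1813137920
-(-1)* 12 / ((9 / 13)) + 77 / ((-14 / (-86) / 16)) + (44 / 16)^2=364459 / 48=7592.90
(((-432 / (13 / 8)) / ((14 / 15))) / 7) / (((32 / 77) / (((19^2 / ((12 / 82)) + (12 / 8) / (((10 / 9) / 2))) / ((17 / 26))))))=-369807.43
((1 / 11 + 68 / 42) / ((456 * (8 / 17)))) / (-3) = -6715 / 2528064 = -0.00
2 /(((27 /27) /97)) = 194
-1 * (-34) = 34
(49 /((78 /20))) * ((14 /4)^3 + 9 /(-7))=81515 /156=522.53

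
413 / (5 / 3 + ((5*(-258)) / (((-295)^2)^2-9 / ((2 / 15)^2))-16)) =-7506704637705 / 260523247181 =-28.81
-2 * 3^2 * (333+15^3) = -66744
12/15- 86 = -426/5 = -85.20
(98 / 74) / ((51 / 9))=147 / 629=0.23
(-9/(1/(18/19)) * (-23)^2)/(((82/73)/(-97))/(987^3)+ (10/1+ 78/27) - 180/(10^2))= -2917337961898325070/7172287494516397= -406.75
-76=-76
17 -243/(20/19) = -4277/20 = -213.85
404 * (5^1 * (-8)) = -16160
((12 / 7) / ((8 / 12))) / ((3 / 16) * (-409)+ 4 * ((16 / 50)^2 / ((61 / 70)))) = -2196000 / 65089717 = -0.03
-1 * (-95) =95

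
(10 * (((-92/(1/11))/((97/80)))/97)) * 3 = -2428800/9409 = -258.14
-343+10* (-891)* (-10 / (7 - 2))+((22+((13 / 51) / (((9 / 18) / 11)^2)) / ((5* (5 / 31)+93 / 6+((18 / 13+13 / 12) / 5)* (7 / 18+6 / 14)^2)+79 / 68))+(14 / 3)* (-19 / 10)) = 870978103533968 / 49778525535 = 17497.07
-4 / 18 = -2 / 9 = -0.22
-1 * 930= -930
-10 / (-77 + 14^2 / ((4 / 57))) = -5 / 1358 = -0.00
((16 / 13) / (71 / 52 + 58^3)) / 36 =16 / 91313055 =0.00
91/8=11.38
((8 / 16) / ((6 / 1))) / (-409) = -1 / 4908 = -0.00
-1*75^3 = -421875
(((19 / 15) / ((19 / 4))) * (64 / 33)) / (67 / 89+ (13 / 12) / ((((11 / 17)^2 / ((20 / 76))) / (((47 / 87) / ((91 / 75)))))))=3866627072 / 7895028945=0.49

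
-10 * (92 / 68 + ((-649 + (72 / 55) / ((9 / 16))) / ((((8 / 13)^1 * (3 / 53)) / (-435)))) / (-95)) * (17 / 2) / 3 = 4027033193 / 1672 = 2408512.68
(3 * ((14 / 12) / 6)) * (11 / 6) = 77 / 72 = 1.07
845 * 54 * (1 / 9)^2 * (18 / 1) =10140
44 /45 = 0.98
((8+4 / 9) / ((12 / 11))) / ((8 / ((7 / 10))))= 1463 / 2160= 0.68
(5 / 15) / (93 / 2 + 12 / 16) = 4 / 567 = 0.01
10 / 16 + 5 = 5.62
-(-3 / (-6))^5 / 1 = -1 / 32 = -0.03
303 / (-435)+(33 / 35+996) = 996.25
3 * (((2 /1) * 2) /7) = 12 /7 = 1.71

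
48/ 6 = 8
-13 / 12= -1.08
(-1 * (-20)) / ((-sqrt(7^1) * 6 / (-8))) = 80 * sqrt(7) / 21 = 10.08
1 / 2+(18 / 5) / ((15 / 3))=1.22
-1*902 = -902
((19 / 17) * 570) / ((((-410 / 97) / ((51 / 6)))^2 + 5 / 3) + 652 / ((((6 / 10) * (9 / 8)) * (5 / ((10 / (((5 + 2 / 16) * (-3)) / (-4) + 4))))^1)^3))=107835883068257761734 / 6272905491098007251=17.19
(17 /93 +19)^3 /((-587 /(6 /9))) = -11355716608 /1416472677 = -8.02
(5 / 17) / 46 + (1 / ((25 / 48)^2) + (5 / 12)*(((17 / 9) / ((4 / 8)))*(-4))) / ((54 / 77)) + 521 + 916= 510677609381 / 356298750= 1433.28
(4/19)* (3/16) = 3/76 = 0.04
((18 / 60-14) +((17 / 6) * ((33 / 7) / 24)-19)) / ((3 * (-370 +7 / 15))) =0.03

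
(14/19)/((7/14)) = 28/19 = 1.47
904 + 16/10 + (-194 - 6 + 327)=5163/5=1032.60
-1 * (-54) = 54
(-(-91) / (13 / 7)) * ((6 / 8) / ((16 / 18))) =1323 / 32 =41.34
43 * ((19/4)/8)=817/32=25.53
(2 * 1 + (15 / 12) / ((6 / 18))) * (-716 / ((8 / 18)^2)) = -333477 / 16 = -20842.31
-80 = -80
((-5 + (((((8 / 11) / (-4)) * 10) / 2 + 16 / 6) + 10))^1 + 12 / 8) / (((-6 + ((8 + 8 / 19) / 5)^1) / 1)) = -10355 / 5412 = -1.91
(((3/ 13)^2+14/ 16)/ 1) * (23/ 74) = 28865/ 100048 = 0.29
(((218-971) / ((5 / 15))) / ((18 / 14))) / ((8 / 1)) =-1757 / 8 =-219.62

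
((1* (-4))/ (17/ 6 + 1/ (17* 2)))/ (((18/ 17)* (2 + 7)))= -289/ 1971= -0.15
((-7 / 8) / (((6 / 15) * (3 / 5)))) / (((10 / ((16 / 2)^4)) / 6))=-8960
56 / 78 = 28 / 39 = 0.72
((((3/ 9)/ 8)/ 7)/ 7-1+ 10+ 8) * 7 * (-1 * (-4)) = 19993/ 42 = 476.02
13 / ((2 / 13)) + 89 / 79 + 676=120337 / 158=761.63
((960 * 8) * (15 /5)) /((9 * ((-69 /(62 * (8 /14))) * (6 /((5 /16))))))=-99200 /1449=-68.46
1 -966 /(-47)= 1013 /47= 21.55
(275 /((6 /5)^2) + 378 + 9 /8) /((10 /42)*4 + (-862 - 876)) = -287329 /875472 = -0.33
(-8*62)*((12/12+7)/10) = -1984/5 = -396.80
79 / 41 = 1.93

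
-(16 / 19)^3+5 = 30199 / 6859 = 4.40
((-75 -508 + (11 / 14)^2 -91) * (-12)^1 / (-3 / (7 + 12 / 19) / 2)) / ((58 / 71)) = -46853965 / 931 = -50326.49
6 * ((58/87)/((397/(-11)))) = -0.11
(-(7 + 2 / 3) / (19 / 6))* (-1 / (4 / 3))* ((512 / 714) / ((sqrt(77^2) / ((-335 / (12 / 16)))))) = -7.55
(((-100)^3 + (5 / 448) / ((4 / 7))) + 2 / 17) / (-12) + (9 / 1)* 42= 4371740075 / 52224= 83711.32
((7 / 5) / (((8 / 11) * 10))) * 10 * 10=77 / 4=19.25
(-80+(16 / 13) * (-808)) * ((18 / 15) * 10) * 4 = -670464 / 13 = -51574.15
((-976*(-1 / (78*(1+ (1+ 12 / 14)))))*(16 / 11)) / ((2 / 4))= 27328 / 2145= 12.74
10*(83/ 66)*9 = 1245/ 11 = 113.18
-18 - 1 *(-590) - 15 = 557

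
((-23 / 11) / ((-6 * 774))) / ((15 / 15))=23 / 51084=0.00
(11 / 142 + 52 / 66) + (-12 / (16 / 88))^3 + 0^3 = -1347202201 / 4686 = -287495.13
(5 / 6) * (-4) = -3.33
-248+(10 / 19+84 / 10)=-22712 / 95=-239.07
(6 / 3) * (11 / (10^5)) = 11 / 50000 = 0.00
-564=-564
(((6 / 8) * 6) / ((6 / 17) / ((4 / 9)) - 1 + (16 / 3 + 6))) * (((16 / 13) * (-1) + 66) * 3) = 1159434 / 14755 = 78.58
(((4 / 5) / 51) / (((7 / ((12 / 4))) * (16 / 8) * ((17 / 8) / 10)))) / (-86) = -16 / 86989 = -0.00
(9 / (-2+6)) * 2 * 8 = 36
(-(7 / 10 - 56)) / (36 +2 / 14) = 3871 / 2530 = 1.53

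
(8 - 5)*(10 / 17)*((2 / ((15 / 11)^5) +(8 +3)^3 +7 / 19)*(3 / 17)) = 38430539876 / 92660625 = 414.75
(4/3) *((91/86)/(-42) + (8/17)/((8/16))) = 8035/6579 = 1.22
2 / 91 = 0.02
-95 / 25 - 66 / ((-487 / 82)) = 7.31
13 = 13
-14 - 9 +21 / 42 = -45 / 2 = -22.50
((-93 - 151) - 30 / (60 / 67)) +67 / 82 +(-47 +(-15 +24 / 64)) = -110965 / 328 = -338.31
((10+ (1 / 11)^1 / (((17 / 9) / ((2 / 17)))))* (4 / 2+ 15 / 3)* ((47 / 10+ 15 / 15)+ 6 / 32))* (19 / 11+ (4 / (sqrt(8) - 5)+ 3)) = 4352145504 / 2972365 - 52435488* sqrt(2) / 270215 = 1189.77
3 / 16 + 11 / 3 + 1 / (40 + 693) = 135653 / 35184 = 3.86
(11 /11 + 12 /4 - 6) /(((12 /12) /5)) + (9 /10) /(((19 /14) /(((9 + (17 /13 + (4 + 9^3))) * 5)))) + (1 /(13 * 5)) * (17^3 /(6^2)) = 109227167 /44460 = 2456.75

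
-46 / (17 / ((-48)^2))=-105984 / 17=-6234.35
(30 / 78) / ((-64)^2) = 5 / 53248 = 0.00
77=77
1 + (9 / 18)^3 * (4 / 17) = 35 / 34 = 1.03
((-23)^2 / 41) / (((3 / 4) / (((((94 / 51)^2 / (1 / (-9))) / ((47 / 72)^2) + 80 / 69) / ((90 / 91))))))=-5892481504 / 4798845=-1227.90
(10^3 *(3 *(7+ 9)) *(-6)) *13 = -3744000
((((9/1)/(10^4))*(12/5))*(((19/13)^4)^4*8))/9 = 1730648481405727006086/2079426903697437003125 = 0.83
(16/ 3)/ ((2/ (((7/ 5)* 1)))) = 56/ 15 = 3.73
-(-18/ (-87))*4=-24/ 29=-0.83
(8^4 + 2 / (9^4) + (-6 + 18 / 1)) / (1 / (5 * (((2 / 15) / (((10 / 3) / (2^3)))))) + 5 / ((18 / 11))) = 43124144 / 38637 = 1116.14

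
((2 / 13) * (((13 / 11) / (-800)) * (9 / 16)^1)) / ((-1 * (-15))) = -3 / 352000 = -0.00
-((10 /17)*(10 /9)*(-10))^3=1000000000 /3581577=279.21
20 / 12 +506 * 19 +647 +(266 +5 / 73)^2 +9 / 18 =2591672065 / 31974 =81055.61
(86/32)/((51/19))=817/816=1.00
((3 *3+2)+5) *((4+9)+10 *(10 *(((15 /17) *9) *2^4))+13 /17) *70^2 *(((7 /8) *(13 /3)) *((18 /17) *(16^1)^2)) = 296198371123200 /289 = 1024907858557.79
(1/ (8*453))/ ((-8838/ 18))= -1/ 1779384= -0.00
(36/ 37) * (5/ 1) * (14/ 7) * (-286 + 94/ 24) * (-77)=211333.78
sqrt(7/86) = sqrt(602)/86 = 0.29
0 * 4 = 0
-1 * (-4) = 4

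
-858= -858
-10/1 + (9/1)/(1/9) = 71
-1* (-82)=82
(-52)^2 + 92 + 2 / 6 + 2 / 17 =2796.45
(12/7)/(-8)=-3/14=-0.21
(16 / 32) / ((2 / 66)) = 16.50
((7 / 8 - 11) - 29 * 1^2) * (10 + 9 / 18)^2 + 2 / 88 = -1518355 / 352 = -4313.51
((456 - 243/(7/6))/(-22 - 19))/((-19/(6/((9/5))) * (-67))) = -5780/365351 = -0.02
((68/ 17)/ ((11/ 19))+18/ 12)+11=19.41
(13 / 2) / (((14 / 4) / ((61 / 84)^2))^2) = 0.15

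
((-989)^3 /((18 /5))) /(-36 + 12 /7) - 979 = 6770685827 /864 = 7836441.93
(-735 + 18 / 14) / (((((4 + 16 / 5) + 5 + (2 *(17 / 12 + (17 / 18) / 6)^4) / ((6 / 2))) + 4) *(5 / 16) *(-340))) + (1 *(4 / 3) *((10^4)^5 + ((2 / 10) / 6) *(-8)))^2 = 5544029053835999999970431845046208000000145546426951936 / 311851634278275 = 17777777777777777777682960000000000000000.00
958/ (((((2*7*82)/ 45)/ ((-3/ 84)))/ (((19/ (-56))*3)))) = 1228635/ 900032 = 1.37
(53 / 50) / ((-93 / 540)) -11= -2659 / 155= -17.15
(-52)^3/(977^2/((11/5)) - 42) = -118976/367091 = -0.32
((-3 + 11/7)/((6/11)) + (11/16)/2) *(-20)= 45.51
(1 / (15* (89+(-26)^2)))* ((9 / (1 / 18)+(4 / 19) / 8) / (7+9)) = 6157 / 6976800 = 0.00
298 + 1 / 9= 2683 / 9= 298.11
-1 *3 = -3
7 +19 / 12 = 103 / 12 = 8.58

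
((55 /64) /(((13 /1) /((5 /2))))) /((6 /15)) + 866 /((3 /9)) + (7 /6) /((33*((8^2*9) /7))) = 7704940703 /2965248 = 2598.41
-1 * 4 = -4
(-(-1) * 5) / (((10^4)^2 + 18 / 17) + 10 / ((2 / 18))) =85 / 1700001548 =0.00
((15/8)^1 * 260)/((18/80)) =6500/3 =2166.67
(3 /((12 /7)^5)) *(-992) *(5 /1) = -2605085 /2592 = -1005.05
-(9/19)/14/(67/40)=-180/8911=-0.02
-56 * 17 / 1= -952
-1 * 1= -1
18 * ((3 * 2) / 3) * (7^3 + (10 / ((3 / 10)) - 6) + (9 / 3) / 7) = 93432 / 7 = 13347.43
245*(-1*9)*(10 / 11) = -22050 / 11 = -2004.55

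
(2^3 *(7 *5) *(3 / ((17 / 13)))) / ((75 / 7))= 59.95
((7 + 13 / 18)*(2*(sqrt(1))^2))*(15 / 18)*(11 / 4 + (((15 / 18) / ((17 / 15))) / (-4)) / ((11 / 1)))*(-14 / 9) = -6630995 / 121176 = -54.72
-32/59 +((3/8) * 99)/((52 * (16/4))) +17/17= 62451/98176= 0.64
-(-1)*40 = 40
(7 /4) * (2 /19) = 7 /38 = 0.18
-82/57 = -1.44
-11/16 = -0.69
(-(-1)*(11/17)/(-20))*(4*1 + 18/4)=-11/40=-0.28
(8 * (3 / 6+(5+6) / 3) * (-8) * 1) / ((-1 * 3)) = 800 / 9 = 88.89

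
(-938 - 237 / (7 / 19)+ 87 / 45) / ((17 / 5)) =-165832 / 357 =-464.52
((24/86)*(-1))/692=-0.00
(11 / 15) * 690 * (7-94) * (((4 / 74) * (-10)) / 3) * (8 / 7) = 9065.02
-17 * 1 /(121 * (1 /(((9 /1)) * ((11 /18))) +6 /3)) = -17 /264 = -0.06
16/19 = 0.84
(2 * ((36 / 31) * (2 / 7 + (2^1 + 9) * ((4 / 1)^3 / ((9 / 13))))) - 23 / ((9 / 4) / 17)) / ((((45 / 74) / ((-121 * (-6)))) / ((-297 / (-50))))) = 421014178904 / 27125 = 15521260.05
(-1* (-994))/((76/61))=797.82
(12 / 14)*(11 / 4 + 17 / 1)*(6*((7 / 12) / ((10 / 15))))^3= 313551 / 128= 2449.62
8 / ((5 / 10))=16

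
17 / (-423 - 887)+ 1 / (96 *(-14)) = -12079 / 880320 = -0.01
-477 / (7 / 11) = -5247 / 7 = -749.57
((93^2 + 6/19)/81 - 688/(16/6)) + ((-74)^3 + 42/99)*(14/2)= -16007589791/5643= -2836716.25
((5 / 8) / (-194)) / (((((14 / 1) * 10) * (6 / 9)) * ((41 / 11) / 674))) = -0.01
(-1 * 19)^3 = -6859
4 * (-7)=-28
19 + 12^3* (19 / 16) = 2071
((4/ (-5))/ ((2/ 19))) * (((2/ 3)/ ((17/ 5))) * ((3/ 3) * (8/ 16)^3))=-19/ 102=-0.19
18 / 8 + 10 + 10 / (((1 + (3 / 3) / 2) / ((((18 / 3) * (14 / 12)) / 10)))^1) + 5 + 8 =359 / 12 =29.92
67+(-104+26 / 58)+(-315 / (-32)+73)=42959 / 928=46.29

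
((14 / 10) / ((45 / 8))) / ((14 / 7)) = 28 / 225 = 0.12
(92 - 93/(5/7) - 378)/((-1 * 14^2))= 2081/980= 2.12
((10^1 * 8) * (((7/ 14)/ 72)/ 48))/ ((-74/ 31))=-155/ 31968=-0.00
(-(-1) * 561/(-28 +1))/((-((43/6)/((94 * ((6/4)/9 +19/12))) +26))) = 61523/77115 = 0.80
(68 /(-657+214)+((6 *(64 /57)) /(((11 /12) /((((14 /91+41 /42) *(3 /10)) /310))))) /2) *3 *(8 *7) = -23425476576 /932814025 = -25.11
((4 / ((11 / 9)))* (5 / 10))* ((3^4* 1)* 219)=319302 / 11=29027.45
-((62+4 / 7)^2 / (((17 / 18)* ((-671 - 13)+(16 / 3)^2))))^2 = -60367958381124 / 1509642255625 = -39.99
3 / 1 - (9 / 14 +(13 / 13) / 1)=19 / 14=1.36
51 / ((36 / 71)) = 1207 / 12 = 100.58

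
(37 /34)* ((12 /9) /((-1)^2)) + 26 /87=2588 /1479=1.75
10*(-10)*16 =-1600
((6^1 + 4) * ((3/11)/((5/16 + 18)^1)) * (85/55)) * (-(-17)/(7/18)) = 2496960/248171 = 10.06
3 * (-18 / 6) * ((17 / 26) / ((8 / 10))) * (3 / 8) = -2.76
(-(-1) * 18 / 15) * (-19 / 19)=-6 / 5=-1.20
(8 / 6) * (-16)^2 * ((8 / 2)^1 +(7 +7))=6144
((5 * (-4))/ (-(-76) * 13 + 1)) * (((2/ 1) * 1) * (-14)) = 560/ 989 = 0.57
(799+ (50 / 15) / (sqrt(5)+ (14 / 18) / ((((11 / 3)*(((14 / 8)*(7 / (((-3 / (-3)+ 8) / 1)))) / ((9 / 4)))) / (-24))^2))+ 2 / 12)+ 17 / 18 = 800.15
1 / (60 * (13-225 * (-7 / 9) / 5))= 1 / 2880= 0.00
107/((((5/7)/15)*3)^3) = 36701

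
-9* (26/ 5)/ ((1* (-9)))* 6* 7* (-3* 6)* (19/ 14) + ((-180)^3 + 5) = -29186651/ 5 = -5837330.20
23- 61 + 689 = 651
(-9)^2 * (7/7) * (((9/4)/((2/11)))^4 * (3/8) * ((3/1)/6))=23342483043/65536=356178.02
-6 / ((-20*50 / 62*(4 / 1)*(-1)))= -93 / 1000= -0.09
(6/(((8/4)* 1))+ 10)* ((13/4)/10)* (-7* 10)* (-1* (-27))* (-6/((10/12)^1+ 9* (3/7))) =2012283/197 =10214.63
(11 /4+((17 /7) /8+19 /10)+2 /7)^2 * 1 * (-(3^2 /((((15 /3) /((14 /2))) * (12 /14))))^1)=-6456267 /16000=-403.52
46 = 46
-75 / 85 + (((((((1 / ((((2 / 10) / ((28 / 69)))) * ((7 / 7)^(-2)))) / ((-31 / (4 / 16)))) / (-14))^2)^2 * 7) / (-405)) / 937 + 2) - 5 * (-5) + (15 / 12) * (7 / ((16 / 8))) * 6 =22630789916600587740713 / 432152124214782355344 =52.37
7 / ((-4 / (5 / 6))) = -35 / 24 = -1.46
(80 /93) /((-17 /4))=-320 /1581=-0.20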